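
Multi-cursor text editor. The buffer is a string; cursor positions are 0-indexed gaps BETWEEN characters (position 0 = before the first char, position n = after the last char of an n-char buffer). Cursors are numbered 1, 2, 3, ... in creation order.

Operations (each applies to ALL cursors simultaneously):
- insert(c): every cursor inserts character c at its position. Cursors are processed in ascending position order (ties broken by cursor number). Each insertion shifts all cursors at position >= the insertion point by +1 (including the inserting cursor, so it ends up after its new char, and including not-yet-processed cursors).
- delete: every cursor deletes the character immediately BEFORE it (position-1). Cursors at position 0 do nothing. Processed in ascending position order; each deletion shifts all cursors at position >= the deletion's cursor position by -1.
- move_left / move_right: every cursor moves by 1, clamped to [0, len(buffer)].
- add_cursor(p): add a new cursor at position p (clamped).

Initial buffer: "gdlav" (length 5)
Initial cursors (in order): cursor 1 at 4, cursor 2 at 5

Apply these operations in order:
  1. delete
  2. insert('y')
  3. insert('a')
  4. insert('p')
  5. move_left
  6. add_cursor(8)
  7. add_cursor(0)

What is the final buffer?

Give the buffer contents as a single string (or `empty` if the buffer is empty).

After op 1 (delete): buffer="gdl" (len 3), cursors c1@3 c2@3, authorship ...
After op 2 (insert('y')): buffer="gdlyy" (len 5), cursors c1@5 c2@5, authorship ...12
After op 3 (insert('a')): buffer="gdlyyaa" (len 7), cursors c1@7 c2@7, authorship ...1212
After op 4 (insert('p')): buffer="gdlyyaapp" (len 9), cursors c1@9 c2@9, authorship ...121212
After op 5 (move_left): buffer="gdlyyaapp" (len 9), cursors c1@8 c2@8, authorship ...121212
After op 6 (add_cursor(8)): buffer="gdlyyaapp" (len 9), cursors c1@8 c2@8 c3@8, authorship ...121212
After op 7 (add_cursor(0)): buffer="gdlyyaapp" (len 9), cursors c4@0 c1@8 c2@8 c3@8, authorship ...121212

Answer: gdlyyaapp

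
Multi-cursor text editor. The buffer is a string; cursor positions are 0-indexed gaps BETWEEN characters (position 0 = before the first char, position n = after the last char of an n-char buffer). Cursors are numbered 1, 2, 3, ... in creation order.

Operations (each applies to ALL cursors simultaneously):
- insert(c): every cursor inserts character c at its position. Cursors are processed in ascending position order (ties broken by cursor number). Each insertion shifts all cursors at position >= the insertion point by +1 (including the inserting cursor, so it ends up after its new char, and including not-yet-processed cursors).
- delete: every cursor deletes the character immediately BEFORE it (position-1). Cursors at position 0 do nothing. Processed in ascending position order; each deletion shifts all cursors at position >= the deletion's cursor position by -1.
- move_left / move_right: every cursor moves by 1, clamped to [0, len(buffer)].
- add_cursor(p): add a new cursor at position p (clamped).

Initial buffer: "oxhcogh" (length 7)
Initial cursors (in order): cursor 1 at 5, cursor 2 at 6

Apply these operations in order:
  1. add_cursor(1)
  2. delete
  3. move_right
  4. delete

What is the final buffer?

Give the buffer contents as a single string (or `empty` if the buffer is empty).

After op 1 (add_cursor(1)): buffer="oxhcogh" (len 7), cursors c3@1 c1@5 c2@6, authorship .......
After op 2 (delete): buffer="xhch" (len 4), cursors c3@0 c1@3 c2@3, authorship ....
After op 3 (move_right): buffer="xhch" (len 4), cursors c3@1 c1@4 c2@4, authorship ....
After op 4 (delete): buffer="h" (len 1), cursors c3@0 c1@1 c2@1, authorship .

Answer: h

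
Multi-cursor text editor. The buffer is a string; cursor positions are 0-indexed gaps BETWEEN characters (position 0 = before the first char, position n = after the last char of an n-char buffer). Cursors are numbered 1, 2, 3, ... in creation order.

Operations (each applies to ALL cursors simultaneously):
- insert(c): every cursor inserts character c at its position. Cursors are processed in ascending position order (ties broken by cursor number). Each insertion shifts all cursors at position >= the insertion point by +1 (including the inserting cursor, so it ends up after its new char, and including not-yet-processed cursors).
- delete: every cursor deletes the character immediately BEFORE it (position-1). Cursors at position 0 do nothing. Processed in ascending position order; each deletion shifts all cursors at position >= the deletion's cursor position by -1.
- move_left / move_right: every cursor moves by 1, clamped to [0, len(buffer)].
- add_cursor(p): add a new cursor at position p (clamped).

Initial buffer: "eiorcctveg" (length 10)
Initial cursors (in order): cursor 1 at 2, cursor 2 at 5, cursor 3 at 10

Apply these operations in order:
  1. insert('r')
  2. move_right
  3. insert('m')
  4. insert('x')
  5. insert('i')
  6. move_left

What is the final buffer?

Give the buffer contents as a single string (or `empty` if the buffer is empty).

Answer: eiromxircrcmxitvegrmxi

Derivation:
After op 1 (insert('r')): buffer="eirorcrctvegr" (len 13), cursors c1@3 c2@7 c3@13, authorship ..1...2.....3
After op 2 (move_right): buffer="eirorcrctvegr" (len 13), cursors c1@4 c2@8 c3@13, authorship ..1...2.....3
After op 3 (insert('m')): buffer="eiromrcrcmtvegrm" (len 16), cursors c1@5 c2@10 c3@16, authorship ..1.1..2.2....33
After op 4 (insert('x')): buffer="eiromxrcrcmxtvegrmx" (len 19), cursors c1@6 c2@12 c3@19, authorship ..1.11..2.22....333
After op 5 (insert('i')): buffer="eiromxircrcmxitvegrmxi" (len 22), cursors c1@7 c2@14 c3@22, authorship ..1.111..2.222....3333
After op 6 (move_left): buffer="eiromxircrcmxitvegrmxi" (len 22), cursors c1@6 c2@13 c3@21, authorship ..1.111..2.222....3333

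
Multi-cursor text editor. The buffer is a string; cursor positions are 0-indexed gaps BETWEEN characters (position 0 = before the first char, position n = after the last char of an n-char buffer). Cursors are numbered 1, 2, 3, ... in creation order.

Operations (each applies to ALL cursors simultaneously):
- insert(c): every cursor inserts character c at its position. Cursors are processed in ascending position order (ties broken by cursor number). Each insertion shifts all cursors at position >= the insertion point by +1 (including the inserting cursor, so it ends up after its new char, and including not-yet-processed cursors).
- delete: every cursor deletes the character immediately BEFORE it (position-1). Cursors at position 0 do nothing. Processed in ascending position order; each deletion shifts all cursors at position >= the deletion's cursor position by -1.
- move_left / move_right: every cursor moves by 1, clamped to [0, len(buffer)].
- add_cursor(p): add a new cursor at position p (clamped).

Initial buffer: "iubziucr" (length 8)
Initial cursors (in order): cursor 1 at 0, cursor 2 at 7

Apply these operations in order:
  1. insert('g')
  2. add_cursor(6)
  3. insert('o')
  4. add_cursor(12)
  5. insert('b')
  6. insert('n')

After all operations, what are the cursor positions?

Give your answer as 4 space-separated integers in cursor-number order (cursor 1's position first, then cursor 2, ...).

Answer: 4 20 12 20

Derivation:
After op 1 (insert('g')): buffer="giubziucgr" (len 10), cursors c1@1 c2@9, authorship 1.......2.
After op 2 (add_cursor(6)): buffer="giubziucgr" (len 10), cursors c1@1 c3@6 c2@9, authorship 1.......2.
After op 3 (insert('o')): buffer="goiubzioucgor" (len 13), cursors c1@2 c3@8 c2@12, authorship 11.....3..22.
After op 4 (add_cursor(12)): buffer="goiubzioucgor" (len 13), cursors c1@2 c3@8 c2@12 c4@12, authorship 11.....3..22.
After op 5 (insert('b')): buffer="gobiubziobucgobbr" (len 17), cursors c1@3 c3@10 c2@16 c4@16, authorship 111.....33..2224.
After op 6 (insert('n')): buffer="gobniubziobnucgobbnnr" (len 21), cursors c1@4 c3@12 c2@20 c4@20, authorship 1111.....333..222424.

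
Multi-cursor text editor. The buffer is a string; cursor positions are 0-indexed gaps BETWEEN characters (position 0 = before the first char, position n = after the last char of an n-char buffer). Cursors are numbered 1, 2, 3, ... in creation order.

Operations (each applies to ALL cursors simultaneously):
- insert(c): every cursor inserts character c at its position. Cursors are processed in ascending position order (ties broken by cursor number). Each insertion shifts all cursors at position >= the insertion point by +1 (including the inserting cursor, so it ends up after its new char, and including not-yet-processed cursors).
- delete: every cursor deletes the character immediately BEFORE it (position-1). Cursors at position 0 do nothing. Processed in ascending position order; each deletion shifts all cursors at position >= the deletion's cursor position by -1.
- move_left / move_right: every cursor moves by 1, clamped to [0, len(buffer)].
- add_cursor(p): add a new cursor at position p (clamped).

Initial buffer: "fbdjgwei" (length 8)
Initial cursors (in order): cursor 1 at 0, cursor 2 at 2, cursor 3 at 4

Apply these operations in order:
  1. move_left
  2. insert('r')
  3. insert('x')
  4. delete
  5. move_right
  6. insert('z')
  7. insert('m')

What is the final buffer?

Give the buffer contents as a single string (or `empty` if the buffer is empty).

After op 1 (move_left): buffer="fbdjgwei" (len 8), cursors c1@0 c2@1 c3@3, authorship ........
After op 2 (insert('r')): buffer="rfrbdrjgwei" (len 11), cursors c1@1 c2@3 c3@6, authorship 1.2..3.....
After op 3 (insert('x')): buffer="rxfrxbdrxjgwei" (len 14), cursors c1@2 c2@5 c3@9, authorship 11.22..33.....
After op 4 (delete): buffer="rfrbdrjgwei" (len 11), cursors c1@1 c2@3 c3@6, authorship 1.2..3.....
After op 5 (move_right): buffer="rfrbdrjgwei" (len 11), cursors c1@2 c2@4 c3@7, authorship 1.2..3.....
After op 6 (insert('z')): buffer="rfzrbzdrjzgwei" (len 14), cursors c1@3 c2@6 c3@10, authorship 1.12.2.3.3....
After op 7 (insert('m')): buffer="rfzmrbzmdrjzmgwei" (len 17), cursors c1@4 c2@8 c3@13, authorship 1.112.22.3.33....

Answer: rfzmrbzmdrjzmgwei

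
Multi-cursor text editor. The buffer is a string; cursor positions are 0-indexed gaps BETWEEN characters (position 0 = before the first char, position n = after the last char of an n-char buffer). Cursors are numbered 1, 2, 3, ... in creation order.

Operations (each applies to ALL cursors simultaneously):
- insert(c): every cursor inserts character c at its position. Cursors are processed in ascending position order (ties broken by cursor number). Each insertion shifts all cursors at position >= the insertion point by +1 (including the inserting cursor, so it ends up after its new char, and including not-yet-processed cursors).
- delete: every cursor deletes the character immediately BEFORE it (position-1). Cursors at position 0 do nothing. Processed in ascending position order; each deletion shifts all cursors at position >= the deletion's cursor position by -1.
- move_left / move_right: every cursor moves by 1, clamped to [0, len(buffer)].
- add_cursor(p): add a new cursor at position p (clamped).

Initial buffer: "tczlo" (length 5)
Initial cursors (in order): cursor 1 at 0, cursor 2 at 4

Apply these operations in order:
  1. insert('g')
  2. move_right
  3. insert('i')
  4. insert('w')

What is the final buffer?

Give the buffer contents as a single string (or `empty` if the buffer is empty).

After op 1 (insert('g')): buffer="gtczlgo" (len 7), cursors c1@1 c2@6, authorship 1....2.
After op 2 (move_right): buffer="gtczlgo" (len 7), cursors c1@2 c2@7, authorship 1....2.
After op 3 (insert('i')): buffer="gticzlgoi" (len 9), cursors c1@3 c2@9, authorship 1.1...2.2
After op 4 (insert('w')): buffer="gtiwczlgoiw" (len 11), cursors c1@4 c2@11, authorship 1.11...2.22

Answer: gtiwczlgoiw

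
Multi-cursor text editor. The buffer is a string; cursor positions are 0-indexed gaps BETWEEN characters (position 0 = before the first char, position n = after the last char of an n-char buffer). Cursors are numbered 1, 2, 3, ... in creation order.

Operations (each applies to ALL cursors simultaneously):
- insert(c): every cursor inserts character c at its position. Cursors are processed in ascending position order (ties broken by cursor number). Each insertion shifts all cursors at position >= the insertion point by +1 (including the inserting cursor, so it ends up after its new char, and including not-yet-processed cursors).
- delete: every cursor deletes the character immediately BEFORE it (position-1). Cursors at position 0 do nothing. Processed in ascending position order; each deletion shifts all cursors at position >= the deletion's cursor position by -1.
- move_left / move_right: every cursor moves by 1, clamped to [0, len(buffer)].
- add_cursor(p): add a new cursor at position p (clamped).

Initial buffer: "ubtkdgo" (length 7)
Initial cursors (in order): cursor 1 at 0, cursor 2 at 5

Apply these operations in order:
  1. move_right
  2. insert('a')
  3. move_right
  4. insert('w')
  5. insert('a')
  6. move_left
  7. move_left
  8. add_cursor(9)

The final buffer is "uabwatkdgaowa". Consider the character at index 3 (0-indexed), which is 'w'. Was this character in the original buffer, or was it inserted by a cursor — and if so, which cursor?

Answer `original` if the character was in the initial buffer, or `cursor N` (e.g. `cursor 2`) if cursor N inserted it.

After op 1 (move_right): buffer="ubtkdgo" (len 7), cursors c1@1 c2@6, authorship .......
After op 2 (insert('a')): buffer="uabtkdgao" (len 9), cursors c1@2 c2@8, authorship .1.....2.
After op 3 (move_right): buffer="uabtkdgao" (len 9), cursors c1@3 c2@9, authorship .1.....2.
After op 4 (insert('w')): buffer="uabwtkdgaow" (len 11), cursors c1@4 c2@11, authorship .1.1....2.2
After op 5 (insert('a')): buffer="uabwatkdgaowa" (len 13), cursors c1@5 c2@13, authorship .1.11....2.22
After op 6 (move_left): buffer="uabwatkdgaowa" (len 13), cursors c1@4 c2@12, authorship .1.11....2.22
After op 7 (move_left): buffer="uabwatkdgaowa" (len 13), cursors c1@3 c2@11, authorship .1.11....2.22
After op 8 (add_cursor(9)): buffer="uabwatkdgaowa" (len 13), cursors c1@3 c3@9 c2@11, authorship .1.11....2.22
Authorship (.=original, N=cursor N): . 1 . 1 1 . . . . 2 . 2 2
Index 3: author = 1

Answer: cursor 1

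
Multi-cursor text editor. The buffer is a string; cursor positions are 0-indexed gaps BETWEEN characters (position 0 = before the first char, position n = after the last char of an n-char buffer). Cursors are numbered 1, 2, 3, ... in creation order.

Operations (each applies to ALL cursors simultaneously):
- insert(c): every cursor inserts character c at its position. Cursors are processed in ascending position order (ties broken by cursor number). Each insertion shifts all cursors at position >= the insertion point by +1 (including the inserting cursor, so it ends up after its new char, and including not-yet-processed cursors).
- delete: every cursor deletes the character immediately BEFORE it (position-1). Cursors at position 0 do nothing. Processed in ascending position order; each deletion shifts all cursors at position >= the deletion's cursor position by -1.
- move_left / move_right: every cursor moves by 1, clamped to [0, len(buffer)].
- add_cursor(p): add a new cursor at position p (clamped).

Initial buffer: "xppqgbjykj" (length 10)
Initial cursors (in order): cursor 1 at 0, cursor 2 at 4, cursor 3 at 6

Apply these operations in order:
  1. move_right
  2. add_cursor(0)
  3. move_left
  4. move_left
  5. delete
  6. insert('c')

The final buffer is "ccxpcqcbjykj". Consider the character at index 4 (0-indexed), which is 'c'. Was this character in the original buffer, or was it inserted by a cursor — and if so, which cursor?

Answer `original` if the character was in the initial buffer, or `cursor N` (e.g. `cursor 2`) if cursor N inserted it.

Answer: cursor 2

Derivation:
After op 1 (move_right): buffer="xppqgbjykj" (len 10), cursors c1@1 c2@5 c3@7, authorship ..........
After op 2 (add_cursor(0)): buffer="xppqgbjykj" (len 10), cursors c4@0 c1@1 c2@5 c3@7, authorship ..........
After op 3 (move_left): buffer="xppqgbjykj" (len 10), cursors c1@0 c4@0 c2@4 c3@6, authorship ..........
After op 4 (move_left): buffer="xppqgbjykj" (len 10), cursors c1@0 c4@0 c2@3 c3@5, authorship ..........
After op 5 (delete): buffer="xpqbjykj" (len 8), cursors c1@0 c4@0 c2@2 c3@3, authorship ........
After op 6 (insert('c')): buffer="ccxpcqcbjykj" (len 12), cursors c1@2 c4@2 c2@5 c3@7, authorship 14..2.3.....
Authorship (.=original, N=cursor N): 1 4 . . 2 . 3 . . . . .
Index 4: author = 2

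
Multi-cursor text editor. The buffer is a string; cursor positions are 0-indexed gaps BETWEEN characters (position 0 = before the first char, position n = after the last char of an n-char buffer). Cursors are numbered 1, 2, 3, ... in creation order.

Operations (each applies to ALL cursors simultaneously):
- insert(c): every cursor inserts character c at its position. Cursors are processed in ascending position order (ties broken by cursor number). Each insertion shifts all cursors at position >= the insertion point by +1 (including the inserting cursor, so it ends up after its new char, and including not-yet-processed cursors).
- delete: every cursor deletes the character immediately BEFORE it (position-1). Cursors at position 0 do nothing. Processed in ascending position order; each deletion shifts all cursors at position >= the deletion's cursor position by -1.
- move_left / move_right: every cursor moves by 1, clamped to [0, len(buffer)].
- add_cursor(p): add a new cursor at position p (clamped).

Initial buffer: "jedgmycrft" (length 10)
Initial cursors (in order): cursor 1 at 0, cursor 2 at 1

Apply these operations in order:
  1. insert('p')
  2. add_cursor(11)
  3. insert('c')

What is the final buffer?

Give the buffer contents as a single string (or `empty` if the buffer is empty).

Answer: pcjpcedgmycrfct

Derivation:
After op 1 (insert('p')): buffer="pjpedgmycrft" (len 12), cursors c1@1 c2@3, authorship 1.2.........
After op 2 (add_cursor(11)): buffer="pjpedgmycrft" (len 12), cursors c1@1 c2@3 c3@11, authorship 1.2.........
After op 3 (insert('c')): buffer="pcjpcedgmycrfct" (len 15), cursors c1@2 c2@5 c3@14, authorship 11.22........3.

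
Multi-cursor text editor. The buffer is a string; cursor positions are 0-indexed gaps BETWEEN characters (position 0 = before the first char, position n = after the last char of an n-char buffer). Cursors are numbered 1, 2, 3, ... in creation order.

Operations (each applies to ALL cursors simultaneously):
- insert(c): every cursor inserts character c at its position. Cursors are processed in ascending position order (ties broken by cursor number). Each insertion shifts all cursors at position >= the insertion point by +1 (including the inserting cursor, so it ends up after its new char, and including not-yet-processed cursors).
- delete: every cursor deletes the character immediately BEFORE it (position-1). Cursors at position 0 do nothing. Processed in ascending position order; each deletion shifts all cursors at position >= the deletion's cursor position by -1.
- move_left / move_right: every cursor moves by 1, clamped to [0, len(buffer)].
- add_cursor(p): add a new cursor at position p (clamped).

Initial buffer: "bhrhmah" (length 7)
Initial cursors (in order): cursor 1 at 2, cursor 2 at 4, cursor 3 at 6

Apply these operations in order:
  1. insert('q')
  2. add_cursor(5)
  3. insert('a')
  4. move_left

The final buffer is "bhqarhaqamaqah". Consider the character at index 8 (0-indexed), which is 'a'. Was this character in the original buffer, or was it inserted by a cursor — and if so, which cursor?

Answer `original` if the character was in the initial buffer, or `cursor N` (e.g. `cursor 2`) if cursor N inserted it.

After op 1 (insert('q')): buffer="bhqrhqmaqh" (len 10), cursors c1@3 c2@6 c3@9, authorship ..1..2..3.
After op 2 (add_cursor(5)): buffer="bhqrhqmaqh" (len 10), cursors c1@3 c4@5 c2@6 c3@9, authorship ..1..2..3.
After op 3 (insert('a')): buffer="bhqarhaqamaqah" (len 14), cursors c1@4 c4@7 c2@9 c3@13, authorship ..11..422..33.
After op 4 (move_left): buffer="bhqarhaqamaqah" (len 14), cursors c1@3 c4@6 c2@8 c3@12, authorship ..11..422..33.
Authorship (.=original, N=cursor N): . . 1 1 . . 4 2 2 . . 3 3 .
Index 8: author = 2

Answer: cursor 2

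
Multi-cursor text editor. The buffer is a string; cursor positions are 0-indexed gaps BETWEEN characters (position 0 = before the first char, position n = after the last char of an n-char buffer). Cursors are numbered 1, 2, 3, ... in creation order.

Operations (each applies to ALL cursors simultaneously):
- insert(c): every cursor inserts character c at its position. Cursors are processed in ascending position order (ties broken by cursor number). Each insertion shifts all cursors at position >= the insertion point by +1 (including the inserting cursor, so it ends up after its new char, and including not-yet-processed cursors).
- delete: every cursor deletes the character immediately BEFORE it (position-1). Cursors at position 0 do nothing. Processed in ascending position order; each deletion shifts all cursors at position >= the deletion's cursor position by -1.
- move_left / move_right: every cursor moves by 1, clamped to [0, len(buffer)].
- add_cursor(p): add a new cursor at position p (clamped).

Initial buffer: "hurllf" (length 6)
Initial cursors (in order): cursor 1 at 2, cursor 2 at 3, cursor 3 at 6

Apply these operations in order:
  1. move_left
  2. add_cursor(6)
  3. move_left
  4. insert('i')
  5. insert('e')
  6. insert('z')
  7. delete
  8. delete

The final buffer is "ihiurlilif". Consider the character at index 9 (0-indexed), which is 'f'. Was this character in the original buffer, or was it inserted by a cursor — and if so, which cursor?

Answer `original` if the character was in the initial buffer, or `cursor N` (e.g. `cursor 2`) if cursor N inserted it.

After op 1 (move_left): buffer="hurllf" (len 6), cursors c1@1 c2@2 c3@5, authorship ......
After op 2 (add_cursor(6)): buffer="hurllf" (len 6), cursors c1@1 c2@2 c3@5 c4@6, authorship ......
After op 3 (move_left): buffer="hurllf" (len 6), cursors c1@0 c2@1 c3@4 c4@5, authorship ......
After op 4 (insert('i')): buffer="ihiurlilif" (len 10), cursors c1@1 c2@3 c3@7 c4@9, authorship 1.2...3.4.
After op 5 (insert('e')): buffer="iehieurlielief" (len 14), cursors c1@2 c2@5 c3@10 c4@13, authorship 11.22...33.44.
After op 6 (insert('z')): buffer="iezhiezurliezliezf" (len 18), cursors c1@3 c2@7 c3@13 c4@17, authorship 111.222...333.444.
After op 7 (delete): buffer="iehieurlielief" (len 14), cursors c1@2 c2@5 c3@10 c4@13, authorship 11.22...33.44.
After op 8 (delete): buffer="ihiurlilif" (len 10), cursors c1@1 c2@3 c3@7 c4@9, authorship 1.2...3.4.
Authorship (.=original, N=cursor N): 1 . 2 . . . 3 . 4 .
Index 9: author = original

Answer: original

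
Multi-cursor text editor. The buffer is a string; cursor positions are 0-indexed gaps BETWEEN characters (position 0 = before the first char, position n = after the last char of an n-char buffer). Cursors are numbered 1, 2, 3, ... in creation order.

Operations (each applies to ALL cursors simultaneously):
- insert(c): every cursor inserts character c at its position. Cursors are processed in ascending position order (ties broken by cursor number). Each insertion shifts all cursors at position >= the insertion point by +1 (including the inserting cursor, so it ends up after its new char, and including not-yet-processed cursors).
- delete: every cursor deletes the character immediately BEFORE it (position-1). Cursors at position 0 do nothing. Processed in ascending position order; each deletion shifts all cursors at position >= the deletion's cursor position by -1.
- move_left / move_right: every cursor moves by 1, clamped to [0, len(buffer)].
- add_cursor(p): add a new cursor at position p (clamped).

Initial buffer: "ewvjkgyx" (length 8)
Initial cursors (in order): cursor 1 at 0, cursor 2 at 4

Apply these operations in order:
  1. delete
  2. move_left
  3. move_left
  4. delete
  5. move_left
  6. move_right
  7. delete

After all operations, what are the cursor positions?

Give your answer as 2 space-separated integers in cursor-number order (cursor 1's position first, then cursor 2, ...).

After op 1 (delete): buffer="ewvkgyx" (len 7), cursors c1@0 c2@3, authorship .......
After op 2 (move_left): buffer="ewvkgyx" (len 7), cursors c1@0 c2@2, authorship .......
After op 3 (move_left): buffer="ewvkgyx" (len 7), cursors c1@0 c2@1, authorship .......
After op 4 (delete): buffer="wvkgyx" (len 6), cursors c1@0 c2@0, authorship ......
After op 5 (move_left): buffer="wvkgyx" (len 6), cursors c1@0 c2@0, authorship ......
After op 6 (move_right): buffer="wvkgyx" (len 6), cursors c1@1 c2@1, authorship ......
After op 7 (delete): buffer="vkgyx" (len 5), cursors c1@0 c2@0, authorship .....

Answer: 0 0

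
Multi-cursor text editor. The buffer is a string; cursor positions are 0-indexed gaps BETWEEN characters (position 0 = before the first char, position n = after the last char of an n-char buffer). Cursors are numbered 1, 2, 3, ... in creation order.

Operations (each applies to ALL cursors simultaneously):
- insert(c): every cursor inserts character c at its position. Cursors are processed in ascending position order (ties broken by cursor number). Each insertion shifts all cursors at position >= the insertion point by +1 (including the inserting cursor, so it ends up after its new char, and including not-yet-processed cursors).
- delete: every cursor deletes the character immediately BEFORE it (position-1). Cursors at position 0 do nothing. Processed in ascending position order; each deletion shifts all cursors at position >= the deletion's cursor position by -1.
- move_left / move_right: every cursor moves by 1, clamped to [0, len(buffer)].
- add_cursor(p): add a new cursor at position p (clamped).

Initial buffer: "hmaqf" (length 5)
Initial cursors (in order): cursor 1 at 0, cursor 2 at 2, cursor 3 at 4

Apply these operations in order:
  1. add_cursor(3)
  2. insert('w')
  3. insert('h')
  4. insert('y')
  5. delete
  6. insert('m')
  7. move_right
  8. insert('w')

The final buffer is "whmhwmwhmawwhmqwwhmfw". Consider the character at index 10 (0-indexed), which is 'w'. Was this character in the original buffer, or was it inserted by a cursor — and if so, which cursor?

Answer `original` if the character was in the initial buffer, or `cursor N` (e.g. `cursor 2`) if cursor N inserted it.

After op 1 (add_cursor(3)): buffer="hmaqf" (len 5), cursors c1@0 c2@2 c4@3 c3@4, authorship .....
After op 2 (insert('w')): buffer="whmwawqwf" (len 9), cursors c1@1 c2@4 c4@6 c3@8, authorship 1..2.4.3.
After op 3 (insert('h')): buffer="whhmwhawhqwhf" (len 13), cursors c1@2 c2@6 c4@9 c3@12, authorship 11..22.44.33.
After op 4 (insert('y')): buffer="whyhmwhyawhyqwhyf" (len 17), cursors c1@3 c2@8 c4@12 c3@16, authorship 111..222.444.333.
After op 5 (delete): buffer="whhmwhawhqwhf" (len 13), cursors c1@2 c2@6 c4@9 c3@12, authorship 11..22.44.33.
After op 6 (insert('m')): buffer="whmhmwhmawhmqwhmf" (len 17), cursors c1@3 c2@8 c4@12 c3@16, authorship 111..222.444.333.
After op 7 (move_right): buffer="whmhmwhmawhmqwhmf" (len 17), cursors c1@4 c2@9 c4@13 c3@17, authorship 111..222.444.333.
After op 8 (insert('w')): buffer="whmhwmwhmawwhmqwwhmfw" (len 21), cursors c1@5 c2@11 c4@16 c3@21, authorship 111.1.222.2444.4333.3
Authorship (.=original, N=cursor N): 1 1 1 . 1 . 2 2 2 . 2 4 4 4 . 4 3 3 3 . 3
Index 10: author = 2

Answer: cursor 2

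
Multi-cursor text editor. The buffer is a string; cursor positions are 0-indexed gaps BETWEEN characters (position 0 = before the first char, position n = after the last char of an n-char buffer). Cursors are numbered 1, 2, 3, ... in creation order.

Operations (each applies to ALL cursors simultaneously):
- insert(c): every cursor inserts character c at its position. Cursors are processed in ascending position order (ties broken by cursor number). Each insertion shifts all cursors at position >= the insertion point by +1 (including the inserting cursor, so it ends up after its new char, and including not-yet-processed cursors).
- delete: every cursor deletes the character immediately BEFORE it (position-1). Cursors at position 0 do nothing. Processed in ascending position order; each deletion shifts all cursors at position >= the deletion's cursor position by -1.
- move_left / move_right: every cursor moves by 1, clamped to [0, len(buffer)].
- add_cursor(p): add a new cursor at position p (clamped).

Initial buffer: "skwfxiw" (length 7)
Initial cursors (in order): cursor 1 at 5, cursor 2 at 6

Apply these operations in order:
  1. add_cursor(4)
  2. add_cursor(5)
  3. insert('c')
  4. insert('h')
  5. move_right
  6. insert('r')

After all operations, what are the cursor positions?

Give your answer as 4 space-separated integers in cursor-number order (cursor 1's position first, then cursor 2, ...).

After op 1 (add_cursor(4)): buffer="skwfxiw" (len 7), cursors c3@4 c1@5 c2@6, authorship .......
After op 2 (add_cursor(5)): buffer="skwfxiw" (len 7), cursors c3@4 c1@5 c4@5 c2@6, authorship .......
After op 3 (insert('c')): buffer="skwfcxccicw" (len 11), cursors c3@5 c1@8 c4@8 c2@10, authorship ....3.14.2.
After op 4 (insert('h')): buffer="skwfchxcchhichw" (len 15), cursors c3@6 c1@11 c4@11 c2@14, authorship ....33.1414.22.
After op 5 (move_right): buffer="skwfchxcchhichw" (len 15), cursors c3@7 c1@12 c4@12 c2@15, authorship ....33.1414.22.
After op 6 (insert('r')): buffer="skwfchxrcchhirrchwr" (len 19), cursors c3@8 c1@15 c4@15 c2@19, authorship ....33.31414.1422.2

Answer: 15 19 8 15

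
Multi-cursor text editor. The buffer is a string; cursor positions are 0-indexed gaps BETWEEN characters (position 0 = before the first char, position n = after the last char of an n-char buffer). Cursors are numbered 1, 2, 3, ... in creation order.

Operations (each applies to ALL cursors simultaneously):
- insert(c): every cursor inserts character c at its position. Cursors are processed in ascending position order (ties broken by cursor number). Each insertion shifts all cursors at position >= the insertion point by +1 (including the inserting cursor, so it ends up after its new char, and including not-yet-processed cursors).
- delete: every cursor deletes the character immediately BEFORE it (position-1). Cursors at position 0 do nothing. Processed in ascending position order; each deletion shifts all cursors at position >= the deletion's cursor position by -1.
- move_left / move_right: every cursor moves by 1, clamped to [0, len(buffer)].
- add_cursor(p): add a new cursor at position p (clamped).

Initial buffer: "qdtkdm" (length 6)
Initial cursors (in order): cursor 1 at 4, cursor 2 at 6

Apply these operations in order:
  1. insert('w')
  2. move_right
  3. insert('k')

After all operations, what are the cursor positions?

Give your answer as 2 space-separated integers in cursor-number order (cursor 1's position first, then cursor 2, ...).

After op 1 (insert('w')): buffer="qdtkwdmw" (len 8), cursors c1@5 c2@8, authorship ....1..2
After op 2 (move_right): buffer="qdtkwdmw" (len 8), cursors c1@6 c2@8, authorship ....1..2
After op 3 (insert('k')): buffer="qdtkwdkmwk" (len 10), cursors c1@7 c2@10, authorship ....1.1.22

Answer: 7 10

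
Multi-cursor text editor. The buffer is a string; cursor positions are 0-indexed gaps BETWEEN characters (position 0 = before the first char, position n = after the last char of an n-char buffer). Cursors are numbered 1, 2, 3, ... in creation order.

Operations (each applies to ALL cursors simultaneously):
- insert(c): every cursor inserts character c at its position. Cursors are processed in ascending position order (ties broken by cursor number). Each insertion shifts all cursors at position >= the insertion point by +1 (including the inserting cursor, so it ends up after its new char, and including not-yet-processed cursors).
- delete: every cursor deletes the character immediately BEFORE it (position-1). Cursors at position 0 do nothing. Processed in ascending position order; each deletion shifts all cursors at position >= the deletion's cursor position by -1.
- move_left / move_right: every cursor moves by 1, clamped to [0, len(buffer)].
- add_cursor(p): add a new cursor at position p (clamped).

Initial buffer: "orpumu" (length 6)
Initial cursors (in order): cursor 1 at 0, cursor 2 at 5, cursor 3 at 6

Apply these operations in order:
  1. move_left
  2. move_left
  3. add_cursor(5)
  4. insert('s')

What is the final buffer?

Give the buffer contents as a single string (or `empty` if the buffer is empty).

After op 1 (move_left): buffer="orpumu" (len 6), cursors c1@0 c2@4 c3@5, authorship ......
After op 2 (move_left): buffer="orpumu" (len 6), cursors c1@0 c2@3 c3@4, authorship ......
After op 3 (add_cursor(5)): buffer="orpumu" (len 6), cursors c1@0 c2@3 c3@4 c4@5, authorship ......
After op 4 (insert('s')): buffer="sorpsusmsu" (len 10), cursors c1@1 c2@5 c3@7 c4@9, authorship 1...2.3.4.

Answer: sorpsusmsu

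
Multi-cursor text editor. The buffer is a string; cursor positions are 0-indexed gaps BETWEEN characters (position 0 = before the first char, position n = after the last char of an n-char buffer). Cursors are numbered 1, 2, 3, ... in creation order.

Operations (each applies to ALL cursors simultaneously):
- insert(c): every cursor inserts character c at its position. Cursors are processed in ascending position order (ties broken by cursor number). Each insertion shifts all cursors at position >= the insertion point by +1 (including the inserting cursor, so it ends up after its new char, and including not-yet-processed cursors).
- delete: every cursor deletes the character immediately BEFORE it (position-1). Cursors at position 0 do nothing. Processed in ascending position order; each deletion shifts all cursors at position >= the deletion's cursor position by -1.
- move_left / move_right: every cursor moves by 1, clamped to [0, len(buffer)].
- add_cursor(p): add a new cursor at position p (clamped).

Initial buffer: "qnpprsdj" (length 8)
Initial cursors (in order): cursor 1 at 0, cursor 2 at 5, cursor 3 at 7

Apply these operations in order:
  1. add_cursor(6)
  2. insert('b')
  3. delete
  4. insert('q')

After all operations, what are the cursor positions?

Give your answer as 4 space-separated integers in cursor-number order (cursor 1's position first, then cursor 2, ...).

Answer: 1 7 11 9

Derivation:
After op 1 (add_cursor(6)): buffer="qnpprsdj" (len 8), cursors c1@0 c2@5 c4@6 c3@7, authorship ........
After op 2 (insert('b')): buffer="bqnpprbsbdbj" (len 12), cursors c1@1 c2@7 c4@9 c3@11, authorship 1.....2.4.3.
After op 3 (delete): buffer="qnpprsdj" (len 8), cursors c1@0 c2@5 c4@6 c3@7, authorship ........
After op 4 (insert('q')): buffer="qqnpprqsqdqj" (len 12), cursors c1@1 c2@7 c4@9 c3@11, authorship 1.....2.4.3.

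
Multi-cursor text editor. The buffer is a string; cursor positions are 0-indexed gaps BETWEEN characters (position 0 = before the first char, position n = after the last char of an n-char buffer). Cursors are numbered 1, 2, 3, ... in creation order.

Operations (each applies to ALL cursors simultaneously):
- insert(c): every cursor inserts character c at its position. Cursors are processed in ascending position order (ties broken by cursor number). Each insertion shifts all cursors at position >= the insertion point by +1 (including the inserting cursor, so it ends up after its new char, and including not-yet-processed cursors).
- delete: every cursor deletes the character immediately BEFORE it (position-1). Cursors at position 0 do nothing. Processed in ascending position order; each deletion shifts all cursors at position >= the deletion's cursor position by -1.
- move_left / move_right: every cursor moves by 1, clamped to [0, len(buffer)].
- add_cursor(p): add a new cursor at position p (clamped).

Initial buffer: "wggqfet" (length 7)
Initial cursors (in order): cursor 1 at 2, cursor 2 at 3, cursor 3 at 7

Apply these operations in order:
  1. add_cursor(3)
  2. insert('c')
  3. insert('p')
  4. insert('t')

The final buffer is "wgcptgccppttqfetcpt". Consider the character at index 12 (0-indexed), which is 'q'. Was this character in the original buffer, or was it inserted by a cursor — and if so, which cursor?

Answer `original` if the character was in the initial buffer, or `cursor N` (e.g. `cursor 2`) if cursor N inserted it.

Answer: original

Derivation:
After op 1 (add_cursor(3)): buffer="wggqfet" (len 7), cursors c1@2 c2@3 c4@3 c3@7, authorship .......
After op 2 (insert('c')): buffer="wgcgccqfetc" (len 11), cursors c1@3 c2@6 c4@6 c3@11, authorship ..1.24....3
After op 3 (insert('p')): buffer="wgcpgccppqfetcp" (len 15), cursors c1@4 c2@9 c4@9 c3@15, authorship ..11.2424....33
After op 4 (insert('t')): buffer="wgcptgccppttqfetcpt" (len 19), cursors c1@5 c2@12 c4@12 c3@19, authorship ..111.242424....333
Authorship (.=original, N=cursor N): . . 1 1 1 . 2 4 2 4 2 4 . . . . 3 3 3
Index 12: author = original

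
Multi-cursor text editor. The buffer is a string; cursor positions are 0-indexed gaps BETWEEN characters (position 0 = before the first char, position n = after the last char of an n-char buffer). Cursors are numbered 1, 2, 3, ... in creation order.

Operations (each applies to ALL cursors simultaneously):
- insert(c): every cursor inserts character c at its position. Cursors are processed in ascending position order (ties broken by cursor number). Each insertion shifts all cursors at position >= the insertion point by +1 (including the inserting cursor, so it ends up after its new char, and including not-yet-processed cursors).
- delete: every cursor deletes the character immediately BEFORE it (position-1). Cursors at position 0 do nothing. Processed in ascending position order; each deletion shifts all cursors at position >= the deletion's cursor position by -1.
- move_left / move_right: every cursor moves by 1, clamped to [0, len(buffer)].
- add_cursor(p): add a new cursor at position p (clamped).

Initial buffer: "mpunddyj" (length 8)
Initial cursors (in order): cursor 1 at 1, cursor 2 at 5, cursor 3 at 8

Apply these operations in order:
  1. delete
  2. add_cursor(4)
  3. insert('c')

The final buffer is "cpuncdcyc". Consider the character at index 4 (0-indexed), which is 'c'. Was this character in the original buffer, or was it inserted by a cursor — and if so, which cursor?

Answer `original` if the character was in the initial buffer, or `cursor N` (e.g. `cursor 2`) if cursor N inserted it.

Answer: cursor 2

Derivation:
After op 1 (delete): buffer="pundy" (len 5), cursors c1@0 c2@3 c3@5, authorship .....
After op 2 (add_cursor(4)): buffer="pundy" (len 5), cursors c1@0 c2@3 c4@4 c3@5, authorship .....
After op 3 (insert('c')): buffer="cpuncdcyc" (len 9), cursors c1@1 c2@5 c4@7 c3@9, authorship 1...2.4.3
Authorship (.=original, N=cursor N): 1 . . . 2 . 4 . 3
Index 4: author = 2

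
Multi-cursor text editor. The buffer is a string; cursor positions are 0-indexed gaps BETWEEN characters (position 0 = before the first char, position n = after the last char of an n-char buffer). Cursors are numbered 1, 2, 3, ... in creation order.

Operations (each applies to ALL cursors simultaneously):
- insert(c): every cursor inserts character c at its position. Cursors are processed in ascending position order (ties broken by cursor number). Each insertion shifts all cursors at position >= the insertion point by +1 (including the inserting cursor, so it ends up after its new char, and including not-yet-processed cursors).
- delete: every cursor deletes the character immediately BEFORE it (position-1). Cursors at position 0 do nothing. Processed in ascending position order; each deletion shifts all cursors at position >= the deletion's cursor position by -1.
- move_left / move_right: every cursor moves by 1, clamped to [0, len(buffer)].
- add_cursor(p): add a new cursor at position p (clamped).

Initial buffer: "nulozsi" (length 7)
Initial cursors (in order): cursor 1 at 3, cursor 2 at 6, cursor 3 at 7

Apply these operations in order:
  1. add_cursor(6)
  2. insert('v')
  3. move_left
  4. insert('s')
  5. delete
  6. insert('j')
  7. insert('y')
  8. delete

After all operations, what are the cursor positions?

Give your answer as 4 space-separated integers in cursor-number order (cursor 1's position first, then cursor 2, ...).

Answer: 4 11 14 11

Derivation:
After op 1 (add_cursor(6)): buffer="nulozsi" (len 7), cursors c1@3 c2@6 c4@6 c3@7, authorship .......
After op 2 (insert('v')): buffer="nulvozsvviv" (len 11), cursors c1@4 c2@9 c4@9 c3@11, authorship ...1...24.3
After op 3 (move_left): buffer="nulvozsvviv" (len 11), cursors c1@3 c2@8 c4@8 c3@10, authorship ...1...24.3
After op 4 (insert('s')): buffer="nulsvozsvssvisv" (len 15), cursors c1@4 c2@11 c4@11 c3@14, authorship ...11...2244.33
After op 5 (delete): buffer="nulvozsvviv" (len 11), cursors c1@3 c2@8 c4@8 c3@10, authorship ...1...24.3
After op 6 (insert('j')): buffer="nuljvozsvjjvijv" (len 15), cursors c1@4 c2@11 c4@11 c3@14, authorship ...11...2244.33
After op 7 (insert('y')): buffer="nuljyvozsvjjyyvijyv" (len 19), cursors c1@5 c2@14 c4@14 c3@18, authorship ...111...224244.333
After op 8 (delete): buffer="nuljvozsvjjvijv" (len 15), cursors c1@4 c2@11 c4@11 c3@14, authorship ...11...2244.33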